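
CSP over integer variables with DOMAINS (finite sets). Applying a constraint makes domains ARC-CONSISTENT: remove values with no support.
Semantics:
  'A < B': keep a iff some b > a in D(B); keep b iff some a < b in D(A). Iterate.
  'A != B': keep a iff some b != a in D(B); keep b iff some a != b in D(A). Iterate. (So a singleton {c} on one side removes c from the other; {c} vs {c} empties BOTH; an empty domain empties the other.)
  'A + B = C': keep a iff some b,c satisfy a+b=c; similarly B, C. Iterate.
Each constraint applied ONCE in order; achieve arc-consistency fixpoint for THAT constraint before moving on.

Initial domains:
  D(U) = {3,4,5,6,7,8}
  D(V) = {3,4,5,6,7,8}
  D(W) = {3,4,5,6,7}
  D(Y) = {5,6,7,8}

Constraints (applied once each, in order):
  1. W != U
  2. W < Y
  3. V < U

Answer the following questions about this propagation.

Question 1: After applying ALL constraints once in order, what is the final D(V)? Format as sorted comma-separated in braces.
Constraint 1 (W != U) on D(W)={3,4,5,6,7} D(U)={3,4,5,6,7,8}: no change
Constraint 2 (W < Y) on D(W)={3,4,5,6,7} D(Y)={5,6,7,8}: no change
Constraint 3 (V < U) on D(V)={3,4,5,6,7,8} D(U)={3,4,5,6,7,8}: V {3,4,5,6,7,8}->{3,4,5,6,7}; U {3,4,5,6,7,8}->{4,5,6,7,8}
So after all 3 constraints: D(V) = {3,4,5,6,7}

Answer: {3,4,5,6,7}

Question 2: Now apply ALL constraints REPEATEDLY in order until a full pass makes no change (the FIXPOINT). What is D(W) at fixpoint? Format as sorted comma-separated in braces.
pass 0 (initial): D(W)={3,4,5,6,7}
pass 1: U {3,4,5,6,7,8}->{4,5,6,7,8}; V {3,4,5,6,7,8}->{3,4,5,6,7}
pass 2: no change
Fixpoint after 2 passes: D(W) = {3,4,5,6,7}

Answer: {3,4,5,6,7}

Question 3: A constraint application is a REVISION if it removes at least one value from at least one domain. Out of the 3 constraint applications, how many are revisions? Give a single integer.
Answer: 1

Derivation:
Constraint 1 (W != U) on D(W)={3,4,5,6,7} D(U)={3,4,5,6,7,8}: no change => not a revision
Constraint 2 (W < Y) on D(W)={3,4,5,6,7} D(Y)={5,6,7,8}: no change => not a revision
Constraint 3 (V < U) on D(V)={3,4,5,6,7,8} D(U)={3,4,5,6,7,8}: V {3,4,5,6,7,8}->{3,4,5,6,7}; U {3,4,5,6,7,8}->{4,5,6,7,8} => REVISION
Total revisions = 1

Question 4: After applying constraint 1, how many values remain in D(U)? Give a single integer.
Answer: 6

Derivation:
Constraint 1 (W != U) on D(W)={3,4,5,6,7} D(U)={3,4,5,6,7,8}: no change
So after constraint 1: D(U)={3,4,5,6,7,8}, size = 6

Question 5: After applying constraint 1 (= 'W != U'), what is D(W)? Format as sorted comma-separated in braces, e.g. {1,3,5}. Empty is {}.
Constraint 1 (W != U) on D(W)={3,4,5,6,7} D(U)={3,4,5,6,7,8}: no change
So after constraint 1: D(W) = {3,4,5,6,7}

Answer: {3,4,5,6,7}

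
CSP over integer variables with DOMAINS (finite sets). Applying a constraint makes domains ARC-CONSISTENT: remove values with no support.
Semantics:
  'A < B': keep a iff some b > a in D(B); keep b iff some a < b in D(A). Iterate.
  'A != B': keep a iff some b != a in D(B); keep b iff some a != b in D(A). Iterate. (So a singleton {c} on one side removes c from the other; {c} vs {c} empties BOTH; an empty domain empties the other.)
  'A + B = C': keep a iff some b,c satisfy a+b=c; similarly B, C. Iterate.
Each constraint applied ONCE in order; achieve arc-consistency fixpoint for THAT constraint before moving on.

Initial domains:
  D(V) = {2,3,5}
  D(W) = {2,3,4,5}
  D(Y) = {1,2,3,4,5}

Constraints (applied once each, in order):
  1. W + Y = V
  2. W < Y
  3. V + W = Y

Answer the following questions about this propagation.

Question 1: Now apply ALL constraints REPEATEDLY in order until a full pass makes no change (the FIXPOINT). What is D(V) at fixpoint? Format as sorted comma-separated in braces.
pass 0 (initial): D(V)={2,3,5}
pass 1: V {2,3,5}->{}; W {2,3,4,5}->{}; Y {1,2,3,4,5}->{}
pass 2: no change
Fixpoint after 2 passes: D(V) = {}

Answer: {}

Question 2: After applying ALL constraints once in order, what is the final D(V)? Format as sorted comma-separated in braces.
Answer: {}

Derivation:
Constraint 1 (W + Y = V) on D(W)={2,3,4,5} D(Y)={1,2,3,4,5} D(V)={2,3,5}: W {2,3,4,5}->{2,3,4}; Y {1,2,3,4,5}->{1,2,3}; V {2,3,5}->{3,5}
Constraint 2 (W < Y) on D(W)={2,3,4} D(Y)={1,2,3}: W {2,3,4}->{2}; Y {1,2,3}->{3}
Constraint 3 (V + W = Y) on D(V)={3,5} D(W)={2} D(Y)={3}: V {3,5}->{}; W {2}->{}; Y {3}->{}
So after all 3 constraints: D(V) = {}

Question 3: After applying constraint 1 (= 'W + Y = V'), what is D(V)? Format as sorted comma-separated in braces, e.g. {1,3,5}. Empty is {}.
Constraint 1 (W + Y = V) on D(W)={2,3,4,5} D(Y)={1,2,3,4,5} D(V)={2,3,5}: W {2,3,4,5}->{2,3,4}; Y {1,2,3,4,5}->{1,2,3}; V {2,3,5}->{3,5}
So after constraint 1: D(V) = {3,5}

Answer: {3,5}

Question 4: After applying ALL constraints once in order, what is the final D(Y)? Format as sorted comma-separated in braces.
Constraint 1 (W + Y = V) on D(W)={2,3,4,5} D(Y)={1,2,3,4,5} D(V)={2,3,5}: W {2,3,4,5}->{2,3,4}; Y {1,2,3,4,5}->{1,2,3}; V {2,3,5}->{3,5}
Constraint 2 (W < Y) on D(W)={2,3,4} D(Y)={1,2,3}: W {2,3,4}->{2}; Y {1,2,3}->{3}
Constraint 3 (V + W = Y) on D(V)={3,5} D(W)={2} D(Y)={3}: V {3,5}->{}; W {2}->{}; Y {3}->{}
So after all 3 constraints: D(Y) = {}

Answer: {}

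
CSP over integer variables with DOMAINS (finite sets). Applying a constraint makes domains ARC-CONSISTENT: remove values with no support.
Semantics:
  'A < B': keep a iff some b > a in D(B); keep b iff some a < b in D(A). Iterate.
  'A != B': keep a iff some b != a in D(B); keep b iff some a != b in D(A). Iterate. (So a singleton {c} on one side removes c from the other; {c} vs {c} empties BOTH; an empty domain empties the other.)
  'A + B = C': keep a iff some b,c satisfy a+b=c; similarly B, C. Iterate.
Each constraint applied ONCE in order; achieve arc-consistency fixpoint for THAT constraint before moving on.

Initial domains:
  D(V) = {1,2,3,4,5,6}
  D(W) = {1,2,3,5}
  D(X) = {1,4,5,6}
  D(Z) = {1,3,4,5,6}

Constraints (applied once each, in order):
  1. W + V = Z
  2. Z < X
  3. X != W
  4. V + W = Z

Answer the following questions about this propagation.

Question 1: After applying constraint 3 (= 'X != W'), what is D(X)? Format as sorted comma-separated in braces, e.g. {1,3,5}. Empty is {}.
Answer: {4,5,6}

Derivation:
Constraint 1 (W + V = Z) on D(W)={1,2,3,5} D(V)={1,2,3,4,5,6} D(Z)={1,3,4,5,6}: V {1,2,3,4,5,6}->{1,2,3,4,5}; Z {1,3,4,5,6}->{3,4,5,6}
Constraint 2 (Z < X) on D(Z)={3,4,5,6} D(X)={1,4,5,6}: Z {3,4,5,6}->{3,4,5}; X {1,4,5,6}->{4,5,6}
Constraint 3 (X != W) on D(X)={4,5,6} D(W)={1,2,3,5}: no change
So after constraint 3: D(X) = {4,5,6}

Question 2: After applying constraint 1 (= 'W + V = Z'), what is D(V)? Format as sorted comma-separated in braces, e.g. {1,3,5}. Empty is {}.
Constraint 1 (W + V = Z) on D(W)={1,2,3,5} D(V)={1,2,3,4,5,6} D(Z)={1,3,4,5,6}: V {1,2,3,4,5,6}->{1,2,3,4,5}; Z {1,3,4,5,6}->{3,4,5,6}
So after constraint 1: D(V) = {1,2,3,4,5}

Answer: {1,2,3,4,5}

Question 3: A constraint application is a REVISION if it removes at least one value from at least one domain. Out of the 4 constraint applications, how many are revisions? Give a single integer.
Answer: 3

Derivation:
Constraint 1 (W + V = Z) on D(W)={1,2,3,5} D(V)={1,2,3,4,5,6} D(Z)={1,3,4,5,6}: V {1,2,3,4,5,6}->{1,2,3,4,5}; Z {1,3,4,5,6}->{3,4,5,6} => REVISION
Constraint 2 (Z < X) on D(Z)={3,4,5,6} D(X)={1,4,5,6}: Z {3,4,5,6}->{3,4,5}; X {1,4,5,6}->{4,5,6} => REVISION
Constraint 3 (X != W) on D(X)={4,5,6} D(W)={1,2,3,5}: no change => not a revision
Constraint 4 (V + W = Z) on D(V)={1,2,3,4,5} D(W)={1,2,3,5} D(Z)={3,4,5}: V {1,2,3,4,5}->{1,2,3,4}; W {1,2,3,5}->{1,2,3} => REVISION
Total revisions = 3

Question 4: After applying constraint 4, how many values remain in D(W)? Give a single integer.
Answer: 3

Derivation:
Constraint 1 (W + V = Z) on D(W)={1,2,3,5} D(V)={1,2,3,4,5,6} D(Z)={1,3,4,5,6}: V {1,2,3,4,5,6}->{1,2,3,4,5}; Z {1,3,4,5,6}->{3,4,5,6}
Constraint 2 (Z < X) on D(Z)={3,4,5,6} D(X)={1,4,5,6}: Z {3,4,5,6}->{3,4,5}; X {1,4,5,6}->{4,5,6}
Constraint 3 (X != W) on D(X)={4,5,6} D(W)={1,2,3,5}: no change
Constraint 4 (V + W = Z) on D(V)={1,2,3,4,5} D(W)={1,2,3,5} D(Z)={3,4,5}: V {1,2,3,4,5}->{1,2,3,4}; W {1,2,3,5}->{1,2,3}
So after constraint 4: D(W)={1,2,3}, size = 3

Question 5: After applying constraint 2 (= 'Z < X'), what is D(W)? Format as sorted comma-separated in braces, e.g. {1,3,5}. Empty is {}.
Constraint 1 (W + V = Z) on D(W)={1,2,3,5} D(V)={1,2,3,4,5,6} D(Z)={1,3,4,5,6}: V {1,2,3,4,5,6}->{1,2,3,4,5}; Z {1,3,4,5,6}->{3,4,5,6}
Constraint 2 (Z < X) on D(Z)={3,4,5,6} D(X)={1,4,5,6}: Z {3,4,5,6}->{3,4,5}; X {1,4,5,6}->{4,5,6}
So after constraint 2: D(W) = {1,2,3,5}

Answer: {1,2,3,5}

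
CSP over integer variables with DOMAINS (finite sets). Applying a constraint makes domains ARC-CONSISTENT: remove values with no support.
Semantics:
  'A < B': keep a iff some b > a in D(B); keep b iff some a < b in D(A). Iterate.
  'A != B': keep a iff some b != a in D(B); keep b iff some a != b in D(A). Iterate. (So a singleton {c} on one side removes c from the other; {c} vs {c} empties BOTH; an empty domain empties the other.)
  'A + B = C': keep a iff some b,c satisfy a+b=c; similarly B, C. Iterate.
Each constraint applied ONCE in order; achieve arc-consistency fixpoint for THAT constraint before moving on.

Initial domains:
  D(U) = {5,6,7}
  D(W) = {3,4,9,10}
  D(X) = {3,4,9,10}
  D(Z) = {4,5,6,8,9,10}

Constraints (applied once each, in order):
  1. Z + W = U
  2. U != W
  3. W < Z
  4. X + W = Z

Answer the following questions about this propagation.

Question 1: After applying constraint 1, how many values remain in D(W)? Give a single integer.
Answer: 1

Derivation:
Constraint 1 (Z + W = U) on D(Z)={4,5,6,8,9,10} D(W)={3,4,9,10} D(U)={5,6,7}: Z {4,5,6,8,9,10}->{4}; W {3,4,9,10}->{3}; U {5,6,7}->{7}
So after constraint 1: D(W)={3}, size = 1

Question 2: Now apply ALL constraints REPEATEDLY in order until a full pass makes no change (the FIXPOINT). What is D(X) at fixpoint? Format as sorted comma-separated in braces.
pass 0 (initial): D(X)={3,4,9,10}
pass 1: U {5,6,7}->{7}; W {3,4,9,10}->{}; X {3,4,9,10}->{}; Z {4,5,6,8,9,10}->{}
pass 2: U {7}->{}
pass 3: no change
Fixpoint after 3 passes: D(X) = {}

Answer: {}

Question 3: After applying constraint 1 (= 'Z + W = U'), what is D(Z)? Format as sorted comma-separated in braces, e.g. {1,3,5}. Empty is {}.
Constraint 1 (Z + W = U) on D(Z)={4,5,6,8,9,10} D(W)={3,4,9,10} D(U)={5,6,7}: Z {4,5,6,8,9,10}->{4}; W {3,4,9,10}->{3}; U {5,6,7}->{7}
So after constraint 1: D(Z) = {4}

Answer: {4}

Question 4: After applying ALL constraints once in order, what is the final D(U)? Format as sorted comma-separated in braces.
Answer: {7}

Derivation:
Constraint 1 (Z + W = U) on D(Z)={4,5,6,8,9,10} D(W)={3,4,9,10} D(U)={5,6,7}: Z {4,5,6,8,9,10}->{4}; W {3,4,9,10}->{3}; U {5,6,7}->{7}
Constraint 2 (U != W) on D(U)={7} D(W)={3}: no change
Constraint 3 (W < Z) on D(W)={3} D(Z)={4}: no change
Constraint 4 (X + W = Z) on D(X)={3,4,9,10} D(W)={3} D(Z)={4}: X {3,4,9,10}->{}; W {3}->{}; Z {4}->{}
So after all 4 constraints: D(U) = {7}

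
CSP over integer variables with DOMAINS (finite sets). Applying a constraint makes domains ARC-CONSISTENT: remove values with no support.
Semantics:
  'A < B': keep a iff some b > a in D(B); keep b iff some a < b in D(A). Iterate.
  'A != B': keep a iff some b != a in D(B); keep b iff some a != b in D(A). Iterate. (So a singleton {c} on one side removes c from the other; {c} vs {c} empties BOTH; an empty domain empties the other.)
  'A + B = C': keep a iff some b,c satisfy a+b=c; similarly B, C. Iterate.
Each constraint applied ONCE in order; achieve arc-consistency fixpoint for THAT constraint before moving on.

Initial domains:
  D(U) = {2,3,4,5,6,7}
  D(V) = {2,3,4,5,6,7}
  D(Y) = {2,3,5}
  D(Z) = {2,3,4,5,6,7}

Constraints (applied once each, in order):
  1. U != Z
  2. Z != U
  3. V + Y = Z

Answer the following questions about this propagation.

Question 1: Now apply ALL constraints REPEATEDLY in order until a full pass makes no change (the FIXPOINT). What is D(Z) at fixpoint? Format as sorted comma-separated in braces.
Answer: {4,5,6,7}

Derivation:
pass 0 (initial): D(Z)={2,3,4,5,6,7}
pass 1: V {2,3,4,5,6,7}->{2,3,4,5}; Z {2,3,4,5,6,7}->{4,5,6,7}
pass 2: no change
Fixpoint after 2 passes: D(Z) = {4,5,6,7}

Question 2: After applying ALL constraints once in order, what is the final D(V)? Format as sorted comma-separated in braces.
Answer: {2,3,4,5}

Derivation:
Constraint 1 (U != Z) on D(U)={2,3,4,5,6,7} D(Z)={2,3,4,5,6,7}: no change
Constraint 2 (Z != U) on D(Z)={2,3,4,5,6,7} D(U)={2,3,4,5,6,7}: no change
Constraint 3 (V + Y = Z) on D(V)={2,3,4,5,6,7} D(Y)={2,3,5} D(Z)={2,3,4,5,6,7}: V {2,3,4,5,6,7}->{2,3,4,5}; Z {2,3,4,5,6,7}->{4,5,6,7}
So after all 3 constraints: D(V) = {2,3,4,5}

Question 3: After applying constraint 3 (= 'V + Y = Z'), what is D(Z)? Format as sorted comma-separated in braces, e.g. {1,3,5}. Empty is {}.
Constraint 1 (U != Z) on D(U)={2,3,4,5,6,7} D(Z)={2,3,4,5,6,7}: no change
Constraint 2 (Z != U) on D(Z)={2,3,4,5,6,7} D(U)={2,3,4,5,6,7}: no change
Constraint 3 (V + Y = Z) on D(V)={2,3,4,5,6,7} D(Y)={2,3,5} D(Z)={2,3,4,5,6,7}: V {2,3,4,5,6,7}->{2,3,4,5}; Z {2,3,4,5,6,7}->{4,5,6,7}
So after constraint 3: D(Z) = {4,5,6,7}

Answer: {4,5,6,7}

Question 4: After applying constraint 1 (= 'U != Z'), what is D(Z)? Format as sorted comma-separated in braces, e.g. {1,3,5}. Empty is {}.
Constraint 1 (U != Z) on D(U)={2,3,4,5,6,7} D(Z)={2,3,4,5,6,7}: no change
So after constraint 1: D(Z) = {2,3,4,5,6,7}

Answer: {2,3,4,5,6,7}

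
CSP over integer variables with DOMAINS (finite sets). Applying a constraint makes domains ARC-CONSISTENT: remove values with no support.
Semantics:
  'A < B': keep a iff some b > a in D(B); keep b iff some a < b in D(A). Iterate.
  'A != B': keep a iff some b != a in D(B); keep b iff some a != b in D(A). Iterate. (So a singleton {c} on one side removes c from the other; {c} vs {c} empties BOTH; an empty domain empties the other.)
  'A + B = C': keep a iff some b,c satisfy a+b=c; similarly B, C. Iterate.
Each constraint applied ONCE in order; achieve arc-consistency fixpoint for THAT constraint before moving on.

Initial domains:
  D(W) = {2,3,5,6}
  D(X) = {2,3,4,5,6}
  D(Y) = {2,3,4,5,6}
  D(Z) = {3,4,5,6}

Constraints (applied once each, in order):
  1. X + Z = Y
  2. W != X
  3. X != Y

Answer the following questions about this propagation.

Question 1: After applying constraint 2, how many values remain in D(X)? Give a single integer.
Answer: 2

Derivation:
Constraint 1 (X + Z = Y) on D(X)={2,3,4,5,6} D(Z)={3,4,5,6} D(Y)={2,3,4,5,6}: X {2,3,4,5,6}->{2,3}; Z {3,4,5,6}->{3,4}; Y {2,3,4,5,6}->{5,6}
Constraint 2 (W != X) on D(W)={2,3,5,6} D(X)={2,3}: no change
So after constraint 2: D(X)={2,3}, size = 2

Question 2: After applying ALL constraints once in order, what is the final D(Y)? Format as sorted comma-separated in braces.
Answer: {5,6}

Derivation:
Constraint 1 (X + Z = Y) on D(X)={2,3,4,5,6} D(Z)={3,4,5,6} D(Y)={2,3,4,5,6}: X {2,3,4,5,6}->{2,3}; Z {3,4,5,6}->{3,4}; Y {2,3,4,5,6}->{5,6}
Constraint 2 (W != X) on D(W)={2,3,5,6} D(X)={2,3}: no change
Constraint 3 (X != Y) on D(X)={2,3} D(Y)={5,6}: no change
So after all 3 constraints: D(Y) = {5,6}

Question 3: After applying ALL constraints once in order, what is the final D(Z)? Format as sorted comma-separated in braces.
Answer: {3,4}

Derivation:
Constraint 1 (X + Z = Y) on D(X)={2,3,4,5,6} D(Z)={3,4,5,6} D(Y)={2,3,4,5,6}: X {2,3,4,5,6}->{2,3}; Z {3,4,5,6}->{3,4}; Y {2,3,4,5,6}->{5,6}
Constraint 2 (W != X) on D(W)={2,3,5,6} D(X)={2,3}: no change
Constraint 3 (X != Y) on D(X)={2,3} D(Y)={5,6}: no change
So after all 3 constraints: D(Z) = {3,4}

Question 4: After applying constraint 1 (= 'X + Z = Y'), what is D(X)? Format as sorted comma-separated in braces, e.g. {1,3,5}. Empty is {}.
Constraint 1 (X + Z = Y) on D(X)={2,3,4,5,6} D(Z)={3,4,5,6} D(Y)={2,3,4,5,6}: X {2,3,4,5,6}->{2,3}; Z {3,4,5,6}->{3,4}; Y {2,3,4,5,6}->{5,6}
So after constraint 1: D(X) = {2,3}

Answer: {2,3}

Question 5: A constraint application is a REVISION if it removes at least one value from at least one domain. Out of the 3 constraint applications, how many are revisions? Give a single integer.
Answer: 1

Derivation:
Constraint 1 (X + Z = Y) on D(X)={2,3,4,5,6} D(Z)={3,4,5,6} D(Y)={2,3,4,5,6}: X {2,3,4,5,6}->{2,3}; Z {3,4,5,6}->{3,4}; Y {2,3,4,5,6}->{5,6} => REVISION
Constraint 2 (W != X) on D(W)={2,3,5,6} D(X)={2,3}: no change => not a revision
Constraint 3 (X != Y) on D(X)={2,3} D(Y)={5,6}: no change => not a revision
Total revisions = 1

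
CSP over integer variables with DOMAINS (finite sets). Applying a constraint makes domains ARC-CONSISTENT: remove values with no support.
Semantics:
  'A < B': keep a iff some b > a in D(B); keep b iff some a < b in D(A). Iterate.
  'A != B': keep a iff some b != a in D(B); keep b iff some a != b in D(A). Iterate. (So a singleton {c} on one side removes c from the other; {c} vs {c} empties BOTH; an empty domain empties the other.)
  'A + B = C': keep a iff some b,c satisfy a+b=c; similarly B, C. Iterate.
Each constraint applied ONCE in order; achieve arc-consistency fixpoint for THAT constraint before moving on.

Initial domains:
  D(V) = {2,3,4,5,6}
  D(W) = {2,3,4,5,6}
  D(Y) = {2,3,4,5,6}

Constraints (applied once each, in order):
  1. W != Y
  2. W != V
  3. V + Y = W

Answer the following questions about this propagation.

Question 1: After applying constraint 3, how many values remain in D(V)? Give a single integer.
Constraint 1 (W != Y) on D(W)={2,3,4,5,6} D(Y)={2,3,4,5,6}: no change
Constraint 2 (W != V) on D(W)={2,3,4,5,6} D(V)={2,3,4,5,6}: no change
Constraint 3 (V + Y = W) on D(V)={2,3,4,5,6} D(Y)={2,3,4,5,6} D(W)={2,3,4,5,6}: V {2,3,4,5,6}->{2,3,4}; Y {2,3,4,5,6}->{2,3,4}; W {2,3,4,5,6}->{4,5,6}
So after constraint 3: D(V)={2,3,4}, size = 3

Answer: 3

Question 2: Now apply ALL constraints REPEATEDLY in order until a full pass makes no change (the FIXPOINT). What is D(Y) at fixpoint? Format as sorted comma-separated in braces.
pass 0 (initial): D(Y)={2,3,4,5,6}
pass 1: V {2,3,4,5,6}->{2,3,4}; W {2,3,4,5,6}->{4,5,6}; Y {2,3,4,5,6}->{2,3,4}
pass 2: no change
Fixpoint after 2 passes: D(Y) = {2,3,4}

Answer: {2,3,4}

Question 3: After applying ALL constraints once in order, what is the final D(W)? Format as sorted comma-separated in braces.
Answer: {4,5,6}

Derivation:
Constraint 1 (W != Y) on D(W)={2,3,4,5,6} D(Y)={2,3,4,5,6}: no change
Constraint 2 (W != V) on D(W)={2,3,4,5,6} D(V)={2,3,4,5,6}: no change
Constraint 3 (V + Y = W) on D(V)={2,3,4,5,6} D(Y)={2,3,4,5,6} D(W)={2,3,4,5,6}: V {2,3,4,5,6}->{2,3,4}; Y {2,3,4,5,6}->{2,3,4}; W {2,3,4,5,6}->{4,5,6}
So after all 3 constraints: D(W) = {4,5,6}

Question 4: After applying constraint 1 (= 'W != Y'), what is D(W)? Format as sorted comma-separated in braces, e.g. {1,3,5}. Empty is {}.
Answer: {2,3,4,5,6}

Derivation:
Constraint 1 (W != Y) on D(W)={2,3,4,5,6} D(Y)={2,3,4,5,6}: no change
So after constraint 1: D(W) = {2,3,4,5,6}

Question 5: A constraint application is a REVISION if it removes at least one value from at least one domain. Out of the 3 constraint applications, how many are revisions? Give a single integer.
Answer: 1

Derivation:
Constraint 1 (W != Y) on D(W)={2,3,4,5,6} D(Y)={2,3,4,5,6}: no change => not a revision
Constraint 2 (W != V) on D(W)={2,3,4,5,6} D(V)={2,3,4,5,6}: no change => not a revision
Constraint 3 (V + Y = W) on D(V)={2,3,4,5,6} D(Y)={2,3,4,5,6} D(W)={2,3,4,5,6}: V {2,3,4,5,6}->{2,3,4}; Y {2,3,4,5,6}->{2,3,4}; W {2,3,4,5,6}->{4,5,6} => REVISION
Total revisions = 1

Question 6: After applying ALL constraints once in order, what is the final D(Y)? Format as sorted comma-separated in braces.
Answer: {2,3,4}

Derivation:
Constraint 1 (W != Y) on D(W)={2,3,4,5,6} D(Y)={2,3,4,5,6}: no change
Constraint 2 (W != V) on D(W)={2,3,4,5,6} D(V)={2,3,4,5,6}: no change
Constraint 3 (V + Y = W) on D(V)={2,3,4,5,6} D(Y)={2,3,4,5,6} D(W)={2,3,4,5,6}: V {2,3,4,5,6}->{2,3,4}; Y {2,3,4,5,6}->{2,3,4}; W {2,3,4,5,6}->{4,5,6}
So after all 3 constraints: D(Y) = {2,3,4}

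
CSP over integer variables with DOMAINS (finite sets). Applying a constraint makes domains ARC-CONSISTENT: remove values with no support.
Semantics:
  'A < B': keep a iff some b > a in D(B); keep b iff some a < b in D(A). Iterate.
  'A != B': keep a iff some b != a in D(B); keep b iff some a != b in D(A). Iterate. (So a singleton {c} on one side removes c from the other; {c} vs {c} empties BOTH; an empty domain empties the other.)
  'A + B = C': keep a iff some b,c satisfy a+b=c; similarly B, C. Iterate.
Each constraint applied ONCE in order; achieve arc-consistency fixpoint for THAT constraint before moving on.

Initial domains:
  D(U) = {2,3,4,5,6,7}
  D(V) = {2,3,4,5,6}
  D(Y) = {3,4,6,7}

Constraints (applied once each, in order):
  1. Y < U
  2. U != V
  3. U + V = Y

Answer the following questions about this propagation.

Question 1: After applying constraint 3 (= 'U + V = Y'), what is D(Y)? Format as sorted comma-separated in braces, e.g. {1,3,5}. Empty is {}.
Constraint 1 (Y < U) on D(Y)={3,4,6,7} D(U)={2,3,4,5,6,7}: Y {3,4,6,7}->{3,4,6}; U {2,3,4,5,6,7}->{4,5,6,7}
Constraint 2 (U != V) on D(U)={4,5,6,7} D(V)={2,3,4,5,6}: no change
Constraint 3 (U + V = Y) on D(U)={4,5,6,7} D(V)={2,3,4,5,6} D(Y)={3,4,6}: U {4,5,6,7}->{4}; V {2,3,4,5,6}->{2}; Y {3,4,6}->{6}
So after constraint 3: D(Y) = {6}

Answer: {6}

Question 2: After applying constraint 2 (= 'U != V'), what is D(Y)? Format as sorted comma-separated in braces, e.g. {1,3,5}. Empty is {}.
Answer: {3,4,6}

Derivation:
Constraint 1 (Y < U) on D(Y)={3,4,6,7} D(U)={2,3,4,5,6,7}: Y {3,4,6,7}->{3,4,6}; U {2,3,4,5,6,7}->{4,5,6,7}
Constraint 2 (U != V) on D(U)={4,5,6,7} D(V)={2,3,4,5,6}: no change
So after constraint 2: D(Y) = {3,4,6}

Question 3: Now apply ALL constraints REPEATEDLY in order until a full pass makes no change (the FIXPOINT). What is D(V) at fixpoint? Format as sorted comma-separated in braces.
Answer: {}

Derivation:
pass 0 (initial): D(V)={2,3,4,5,6}
pass 1: U {2,3,4,5,6,7}->{4}; V {2,3,4,5,6}->{2}; Y {3,4,6,7}->{6}
pass 2: U {4}->{}; V {2}->{}; Y {6}->{}
pass 3: no change
Fixpoint after 3 passes: D(V) = {}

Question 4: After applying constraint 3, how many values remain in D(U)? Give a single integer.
Answer: 1

Derivation:
Constraint 1 (Y < U) on D(Y)={3,4,6,7} D(U)={2,3,4,5,6,7}: Y {3,4,6,7}->{3,4,6}; U {2,3,4,5,6,7}->{4,5,6,7}
Constraint 2 (U != V) on D(U)={4,5,6,7} D(V)={2,3,4,5,6}: no change
Constraint 3 (U + V = Y) on D(U)={4,5,6,7} D(V)={2,3,4,5,6} D(Y)={3,4,6}: U {4,5,6,7}->{4}; V {2,3,4,5,6}->{2}; Y {3,4,6}->{6}
So after constraint 3: D(U)={4}, size = 1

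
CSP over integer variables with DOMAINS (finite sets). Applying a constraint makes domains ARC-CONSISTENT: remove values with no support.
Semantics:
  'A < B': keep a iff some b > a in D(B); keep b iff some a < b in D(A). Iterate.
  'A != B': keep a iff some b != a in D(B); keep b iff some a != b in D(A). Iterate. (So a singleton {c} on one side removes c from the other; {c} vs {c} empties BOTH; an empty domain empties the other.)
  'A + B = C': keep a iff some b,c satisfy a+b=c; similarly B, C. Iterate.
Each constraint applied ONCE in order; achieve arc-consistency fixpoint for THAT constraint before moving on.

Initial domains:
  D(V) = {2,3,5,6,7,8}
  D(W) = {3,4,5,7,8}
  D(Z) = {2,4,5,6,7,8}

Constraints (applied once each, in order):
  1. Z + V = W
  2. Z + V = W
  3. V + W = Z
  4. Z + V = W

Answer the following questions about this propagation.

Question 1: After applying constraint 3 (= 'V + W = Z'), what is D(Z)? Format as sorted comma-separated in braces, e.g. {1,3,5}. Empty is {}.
Answer: {6}

Derivation:
Constraint 1 (Z + V = W) on D(Z)={2,4,5,6,7,8} D(V)={2,3,5,6,7,8} D(W)={3,4,5,7,8}: Z {2,4,5,6,7,8}->{2,4,5,6}; V {2,3,5,6,7,8}->{2,3,5,6}; W {3,4,5,7,8}->{4,5,7,8}
Constraint 2 (Z + V = W) on D(Z)={2,4,5,6} D(V)={2,3,5,6} D(W)={4,5,7,8}: no change
Constraint 3 (V + W = Z) on D(V)={2,3,5,6} D(W)={4,5,7,8} D(Z)={2,4,5,6}: V {2,3,5,6}->{2}; W {4,5,7,8}->{4}; Z {2,4,5,6}->{6}
So after constraint 3: D(Z) = {6}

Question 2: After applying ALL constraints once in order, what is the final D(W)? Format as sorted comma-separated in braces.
Answer: {}

Derivation:
Constraint 1 (Z + V = W) on D(Z)={2,4,5,6,7,8} D(V)={2,3,5,6,7,8} D(W)={3,4,5,7,8}: Z {2,4,5,6,7,8}->{2,4,5,6}; V {2,3,5,6,7,8}->{2,3,5,6}; W {3,4,5,7,8}->{4,5,7,8}
Constraint 2 (Z + V = W) on D(Z)={2,4,5,6} D(V)={2,3,5,6} D(W)={4,5,7,8}: no change
Constraint 3 (V + W = Z) on D(V)={2,3,5,6} D(W)={4,5,7,8} D(Z)={2,4,5,6}: V {2,3,5,6}->{2}; W {4,5,7,8}->{4}; Z {2,4,5,6}->{6}
Constraint 4 (Z + V = W) on D(Z)={6} D(V)={2} D(W)={4}: Z {6}->{}; V {2}->{}; W {4}->{}
So after all 4 constraints: D(W) = {}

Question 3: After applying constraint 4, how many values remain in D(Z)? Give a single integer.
Answer: 0

Derivation:
Constraint 1 (Z + V = W) on D(Z)={2,4,5,6,7,8} D(V)={2,3,5,6,7,8} D(W)={3,4,5,7,8}: Z {2,4,5,6,7,8}->{2,4,5,6}; V {2,3,5,6,7,8}->{2,3,5,6}; W {3,4,5,7,8}->{4,5,7,8}
Constraint 2 (Z + V = W) on D(Z)={2,4,5,6} D(V)={2,3,5,6} D(W)={4,5,7,8}: no change
Constraint 3 (V + W = Z) on D(V)={2,3,5,6} D(W)={4,5,7,8} D(Z)={2,4,5,6}: V {2,3,5,6}->{2}; W {4,5,7,8}->{4}; Z {2,4,5,6}->{6}
Constraint 4 (Z + V = W) on D(Z)={6} D(V)={2} D(W)={4}: Z {6}->{}; V {2}->{}; W {4}->{}
So after constraint 4: D(Z)={}, size = 0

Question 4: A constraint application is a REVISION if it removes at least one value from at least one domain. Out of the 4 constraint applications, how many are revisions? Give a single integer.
Constraint 1 (Z + V = W) on D(Z)={2,4,5,6,7,8} D(V)={2,3,5,6,7,8} D(W)={3,4,5,7,8}: Z {2,4,5,6,7,8}->{2,4,5,6}; V {2,3,5,6,7,8}->{2,3,5,6}; W {3,4,5,7,8}->{4,5,7,8} => REVISION
Constraint 2 (Z + V = W) on D(Z)={2,4,5,6} D(V)={2,3,5,6} D(W)={4,5,7,8}: no change => not a revision
Constraint 3 (V + W = Z) on D(V)={2,3,5,6} D(W)={4,5,7,8} D(Z)={2,4,5,6}: V {2,3,5,6}->{2}; W {4,5,7,8}->{4}; Z {2,4,5,6}->{6} => REVISION
Constraint 4 (Z + V = W) on D(Z)={6} D(V)={2} D(W)={4}: Z {6}->{}; V {2}->{}; W {4}->{} => REVISION
Total revisions = 3

Answer: 3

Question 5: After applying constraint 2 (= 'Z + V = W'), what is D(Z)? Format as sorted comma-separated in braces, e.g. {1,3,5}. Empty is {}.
Constraint 1 (Z + V = W) on D(Z)={2,4,5,6,7,8} D(V)={2,3,5,6,7,8} D(W)={3,4,5,7,8}: Z {2,4,5,6,7,8}->{2,4,5,6}; V {2,3,5,6,7,8}->{2,3,5,6}; W {3,4,5,7,8}->{4,5,7,8}
Constraint 2 (Z + V = W) on D(Z)={2,4,5,6} D(V)={2,3,5,6} D(W)={4,5,7,8}: no change
So after constraint 2: D(Z) = {2,4,5,6}

Answer: {2,4,5,6}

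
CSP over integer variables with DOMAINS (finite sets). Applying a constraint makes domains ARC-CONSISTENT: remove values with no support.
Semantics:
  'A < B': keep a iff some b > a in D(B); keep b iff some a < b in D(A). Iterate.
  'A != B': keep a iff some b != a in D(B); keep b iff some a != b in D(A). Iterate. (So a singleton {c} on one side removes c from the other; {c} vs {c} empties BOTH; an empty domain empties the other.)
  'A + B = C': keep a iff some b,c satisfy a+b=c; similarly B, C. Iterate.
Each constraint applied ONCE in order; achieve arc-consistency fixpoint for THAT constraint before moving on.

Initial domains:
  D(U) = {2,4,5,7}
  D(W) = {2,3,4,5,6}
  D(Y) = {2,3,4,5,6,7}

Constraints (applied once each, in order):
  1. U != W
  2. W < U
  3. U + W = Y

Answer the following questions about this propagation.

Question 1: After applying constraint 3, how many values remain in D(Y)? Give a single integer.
Answer: 2

Derivation:
Constraint 1 (U != W) on D(U)={2,4,5,7} D(W)={2,3,4,5,6}: no change
Constraint 2 (W < U) on D(W)={2,3,4,5,6} D(U)={2,4,5,7}: U {2,4,5,7}->{4,5,7}
Constraint 3 (U + W = Y) on D(U)={4,5,7} D(W)={2,3,4,5,6} D(Y)={2,3,4,5,6,7}: U {4,5,7}->{4,5}; W {2,3,4,5,6}->{2,3}; Y {2,3,4,5,6,7}->{6,7}
So after constraint 3: D(Y)={6,7}, size = 2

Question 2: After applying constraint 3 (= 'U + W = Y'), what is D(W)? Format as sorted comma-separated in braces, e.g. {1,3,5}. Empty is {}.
Constraint 1 (U != W) on D(U)={2,4,5,7} D(W)={2,3,4,5,6}: no change
Constraint 2 (W < U) on D(W)={2,3,4,5,6} D(U)={2,4,5,7}: U {2,4,5,7}->{4,5,7}
Constraint 3 (U + W = Y) on D(U)={4,5,7} D(W)={2,3,4,5,6} D(Y)={2,3,4,5,6,7}: U {4,5,7}->{4,5}; W {2,3,4,5,6}->{2,3}; Y {2,3,4,5,6,7}->{6,7}
So after constraint 3: D(W) = {2,3}

Answer: {2,3}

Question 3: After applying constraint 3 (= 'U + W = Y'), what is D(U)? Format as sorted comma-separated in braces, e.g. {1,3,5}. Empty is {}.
Constraint 1 (U != W) on D(U)={2,4,5,7} D(W)={2,3,4,5,6}: no change
Constraint 2 (W < U) on D(W)={2,3,4,5,6} D(U)={2,4,5,7}: U {2,4,5,7}->{4,5,7}
Constraint 3 (U + W = Y) on D(U)={4,5,7} D(W)={2,3,4,5,6} D(Y)={2,3,4,5,6,7}: U {4,5,7}->{4,5}; W {2,3,4,5,6}->{2,3}; Y {2,3,4,5,6,7}->{6,7}
So after constraint 3: D(U) = {4,5}

Answer: {4,5}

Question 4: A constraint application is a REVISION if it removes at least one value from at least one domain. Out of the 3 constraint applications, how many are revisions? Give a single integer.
Constraint 1 (U != W) on D(U)={2,4,5,7} D(W)={2,3,4,5,6}: no change => not a revision
Constraint 2 (W < U) on D(W)={2,3,4,5,6} D(U)={2,4,5,7}: U {2,4,5,7}->{4,5,7} => REVISION
Constraint 3 (U + W = Y) on D(U)={4,5,7} D(W)={2,3,4,5,6} D(Y)={2,3,4,5,6,7}: U {4,5,7}->{4,5}; W {2,3,4,5,6}->{2,3}; Y {2,3,4,5,6,7}->{6,7} => REVISION
Total revisions = 2

Answer: 2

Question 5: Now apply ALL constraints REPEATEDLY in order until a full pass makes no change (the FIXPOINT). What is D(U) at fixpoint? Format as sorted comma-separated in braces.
Answer: {4,5}

Derivation:
pass 0 (initial): D(U)={2,4,5,7}
pass 1: U {2,4,5,7}->{4,5}; W {2,3,4,5,6}->{2,3}; Y {2,3,4,5,6,7}->{6,7}
pass 2: no change
Fixpoint after 2 passes: D(U) = {4,5}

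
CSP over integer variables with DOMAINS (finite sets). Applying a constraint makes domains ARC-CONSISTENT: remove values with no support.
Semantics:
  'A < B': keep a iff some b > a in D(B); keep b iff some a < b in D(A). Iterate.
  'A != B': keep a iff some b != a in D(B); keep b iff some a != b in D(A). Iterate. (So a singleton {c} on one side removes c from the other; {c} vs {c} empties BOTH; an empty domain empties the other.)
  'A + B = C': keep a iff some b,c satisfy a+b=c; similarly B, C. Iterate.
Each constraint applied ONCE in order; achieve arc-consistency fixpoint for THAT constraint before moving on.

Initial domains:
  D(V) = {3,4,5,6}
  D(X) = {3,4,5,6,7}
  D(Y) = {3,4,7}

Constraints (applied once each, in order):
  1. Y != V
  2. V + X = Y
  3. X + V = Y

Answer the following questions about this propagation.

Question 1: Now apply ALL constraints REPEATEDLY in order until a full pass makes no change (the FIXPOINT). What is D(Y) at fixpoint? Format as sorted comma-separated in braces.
Answer: {7}

Derivation:
pass 0 (initial): D(Y)={3,4,7}
pass 1: V {3,4,5,6}->{3,4}; X {3,4,5,6,7}->{3,4}; Y {3,4,7}->{7}
pass 2: no change
Fixpoint after 2 passes: D(Y) = {7}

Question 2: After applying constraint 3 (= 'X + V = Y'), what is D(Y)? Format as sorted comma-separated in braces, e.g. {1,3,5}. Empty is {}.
Constraint 1 (Y != V) on D(Y)={3,4,7} D(V)={3,4,5,6}: no change
Constraint 2 (V + X = Y) on D(V)={3,4,5,6} D(X)={3,4,5,6,7} D(Y)={3,4,7}: V {3,4,5,6}->{3,4}; X {3,4,5,6,7}->{3,4}; Y {3,4,7}->{7}
Constraint 3 (X + V = Y) on D(X)={3,4} D(V)={3,4} D(Y)={7}: no change
So after constraint 3: D(Y) = {7}

Answer: {7}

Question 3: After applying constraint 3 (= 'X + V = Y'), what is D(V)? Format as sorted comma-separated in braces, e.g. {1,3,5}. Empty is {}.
Constraint 1 (Y != V) on D(Y)={3,4,7} D(V)={3,4,5,6}: no change
Constraint 2 (V + X = Y) on D(V)={3,4,5,6} D(X)={3,4,5,6,7} D(Y)={3,4,7}: V {3,4,5,6}->{3,4}; X {3,4,5,6,7}->{3,4}; Y {3,4,7}->{7}
Constraint 3 (X + V = Y) on D(X)={3,4} D(V)={3,4} D(Y)={7}: no change
So after constraint 3: D(V) = {3,4}

Answer: {3,4}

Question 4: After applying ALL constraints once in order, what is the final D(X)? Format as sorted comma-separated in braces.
Answer: {3,4}

Derivation:
Constraint 1 (Y != V) on D(Y)={3,4,7} D(V)={3,4,5,6}: no change
Constraint 2 (V + X = Y) on D(V)={3,4,5,6} D(X)={3,4,5,6,7} D(Y)={3,4,7}: V {3,4,5,6}->{3,4}; X {3,4,5,6,7}->{3,4}; Y {3,4,7}->{7}
Constraint 3 (X + V = Y) on D(X)={3,4} D(V)={3,4} D(Y)={7}: no change
So after all 3 constraints: D(X) = {3,4}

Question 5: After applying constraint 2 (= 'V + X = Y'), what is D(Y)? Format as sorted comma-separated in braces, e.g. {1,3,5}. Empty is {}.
Answer: {7}

Derivation:
Constraint 1 (Y != V) on D(Y)={3,4,7} D(V)={3,4,5,6}: no change
Constraint 2 (V + X = Y) on D(V)={3,4,5,6} D(X)={3,4,5,6,7} D(Y)={3,4,7}: V {3,4,5,6}->{3,4}; X {3,4,5,6,7}->{3,4}; Y {3,4,7}->{7}
So after constraint 2: D(Y) = {7}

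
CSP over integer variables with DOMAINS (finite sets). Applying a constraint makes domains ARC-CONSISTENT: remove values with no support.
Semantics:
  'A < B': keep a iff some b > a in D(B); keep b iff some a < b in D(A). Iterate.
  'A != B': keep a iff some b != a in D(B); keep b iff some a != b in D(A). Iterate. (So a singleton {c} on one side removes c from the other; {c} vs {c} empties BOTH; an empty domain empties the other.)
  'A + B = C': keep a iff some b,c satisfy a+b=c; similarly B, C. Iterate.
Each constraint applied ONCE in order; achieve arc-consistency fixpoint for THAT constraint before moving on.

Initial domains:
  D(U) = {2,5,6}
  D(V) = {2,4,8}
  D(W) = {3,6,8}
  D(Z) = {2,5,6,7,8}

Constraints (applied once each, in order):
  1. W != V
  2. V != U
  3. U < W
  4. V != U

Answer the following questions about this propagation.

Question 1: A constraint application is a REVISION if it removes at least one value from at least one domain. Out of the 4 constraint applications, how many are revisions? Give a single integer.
Answer: 0

Derivation:
Constraint 1 (W != V) on D(W)={3,6,8} D(V)={2,4,8}: no change => not a revision
Constraint 2 (V != U) on D(V)={2,4,8} D(U)={2,5,6}: no change => not a revision
Constraint 3 (U < W) on D(U)={2,5,6} D(W)={3,6,8}: no change => not a revision
Constraint 4 (V != U) on D(V)={2,4,8} D(U)={2,5,6}: no change => not a revision
Total revisions = 0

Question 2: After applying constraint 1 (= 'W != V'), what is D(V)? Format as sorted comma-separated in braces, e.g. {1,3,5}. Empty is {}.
Answer: {2,4,8}

Derivation:
Constraint 1 (W != V) on D(W)={3,6,8} D(V)={2,4,8}: no change
So after constraint 1: D(V) = {2,4,8}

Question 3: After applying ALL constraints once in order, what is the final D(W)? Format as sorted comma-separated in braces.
Answer: {3,6,8}

Derivation:
Constraint 1 (W != V) on D(W)={3,6,8} D(V)={2,4,8}: no change
Constraint 2 (V != U) on D(V)={2,4,8} D(U)={2,5,6}: no change
Constraint 3 (U < W) on D(U)={2,5,6} D(W)={3,6,8}: no change
Constraint 4 (V != U) on D(V)={2,4,8} D(U)={2,5,6}: no change
So after all 4 constraints: D(W) = {3,6,8}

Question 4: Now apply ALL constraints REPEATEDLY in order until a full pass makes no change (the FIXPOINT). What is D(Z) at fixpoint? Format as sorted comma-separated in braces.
Answer: {2,5,6,7,8}

Derivation:
pass 0 (initial): D(Z)={2,5,6,7,8}
pass 1: no change
Fixpoint after 1 passes: D(Z) = {2,5,6,7,8}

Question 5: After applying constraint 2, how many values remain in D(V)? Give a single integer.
Constraint 1 (W != V) on D(W)={3,6,8} D(V)={2,4,8}: no change
Constraint 2 (V != U) on D(V)={2,4,8} D(U)={2,5,6}: no change
So after constraint 2: D(V)={2,4,8}, size = 3

Answer: 3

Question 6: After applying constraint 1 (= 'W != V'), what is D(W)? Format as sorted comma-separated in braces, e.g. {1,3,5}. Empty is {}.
Constraint 1 (W != V) on D(W)={3,6,8} D(V)={2,4,8}: no change
So after constraint 1: D(W) = {3,6,8}

Answer: {3,6,8}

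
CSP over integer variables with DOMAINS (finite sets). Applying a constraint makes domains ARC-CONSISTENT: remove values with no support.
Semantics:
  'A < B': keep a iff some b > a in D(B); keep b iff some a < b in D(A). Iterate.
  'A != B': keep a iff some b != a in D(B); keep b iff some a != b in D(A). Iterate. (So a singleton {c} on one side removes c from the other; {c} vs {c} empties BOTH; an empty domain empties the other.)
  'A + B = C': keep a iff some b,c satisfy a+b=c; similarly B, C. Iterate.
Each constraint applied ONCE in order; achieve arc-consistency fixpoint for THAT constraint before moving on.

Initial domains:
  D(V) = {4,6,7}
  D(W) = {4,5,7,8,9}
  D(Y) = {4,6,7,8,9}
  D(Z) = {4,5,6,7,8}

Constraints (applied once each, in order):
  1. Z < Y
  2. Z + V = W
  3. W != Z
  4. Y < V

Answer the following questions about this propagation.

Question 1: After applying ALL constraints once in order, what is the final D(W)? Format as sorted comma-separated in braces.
Answer: {8,9}

Derivation:
Constraint 1 (Z < Y) on D(Z)={4,5,6,7,8} D(Y)={4,6,7,8,9}: Y {4,6,7,8,9}->{6,7,8,9}
Constraint 2 (Z + V = W) on D(Z)={4,5,6,7,8} D(V)={4,6,7} D(W)={4,5,7,8,9}: Z {4,5,6,7,8}->{4,5}; V {4,6,7}->{4}; W {4,5,7,8,9}->{8,9}
Constraint 3 (W != Z) on D(W)={8,9} D(Z)={4,5}: no change
Constraint 4 (Y < V) on D(Y)={6,7,8,9} D(V)={4}: Y {6,7,8,9}->{}; V {4}->{}
So after all 4 constraints: D(W) = {8,9}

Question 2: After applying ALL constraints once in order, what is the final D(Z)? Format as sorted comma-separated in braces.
Answer: {4,5}

Derivation:
Constraint 1 (Z < Y) on D(Z)={4,5,6,7,8} D(Y)={4,6,7,8,9}: Y {4,6,7,8,9}->{6,7,8,9}
Constraint 2 (Z + V = W) on D(Z)={4,5,6,7,8} D(V)={4,6,7} D(W)={4,5,7,8,9}: Z {4,5,6,7,8}->{4,5}; V {4,6,7}->{4}; W {4,5,7,8,9}->{8,9}
Constraint 3 (W != Z) on D(W)={8,9} D(Z)={4,5}: no change
Constraint 4 (Y < V) on D(Y)={6,7,8,9} D(V)={4}: Y {6,7,8,9}->{}; V {4}->{}
So after all 4 constraints: D(Z) = {4,5}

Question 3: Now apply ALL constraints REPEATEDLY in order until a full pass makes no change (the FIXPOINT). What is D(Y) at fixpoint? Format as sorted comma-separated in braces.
Answer: {}

Derivation:
pass 0 (initial): D(Y)={4,6,7,8,9}
pass 1: V {4,6,7}->{}; W {4,5,7,8,9}->{8,9}; Y {4,6,7,8,9}->{}; Z {4,5,6,7,8}->{4,5}
pass 2: W {8,9}->{}; Z {4,5}->{}
pass 3: no change
Fixpoint after 3 passes: D(Y) = {}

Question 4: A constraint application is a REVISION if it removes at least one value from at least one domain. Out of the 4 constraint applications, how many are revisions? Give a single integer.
Answer: 3

Derivation:
Constraint 1 (Z < Y) on D(Z)={4,5,6,7,8} D(Y)={4,6,7,8,9}: Y {4,6,7,8,9}->{6,7,8,9} => REVISION
Constraint 2 (Z + V = W) on D(Z)={4,5,6,7,8} D(V)={4,6,7} D(W)={4,5,7,8,9}: Z {4,5,6,7,8}->{4,5}; V {4,6,7}->{4}; W {4,5,7,8,9}->{8,9} => REVISION
Constraint 3 (W != Z) on D(W)={8,9} D(Z)={4,5}: no change => not a revision
Constraint 4 (Y < V) on D(Y)={6,7,8,9} D(V)={4}: Y {6,7,8,9}->{}; V {4}->{} => REVISION
Total revisions = 3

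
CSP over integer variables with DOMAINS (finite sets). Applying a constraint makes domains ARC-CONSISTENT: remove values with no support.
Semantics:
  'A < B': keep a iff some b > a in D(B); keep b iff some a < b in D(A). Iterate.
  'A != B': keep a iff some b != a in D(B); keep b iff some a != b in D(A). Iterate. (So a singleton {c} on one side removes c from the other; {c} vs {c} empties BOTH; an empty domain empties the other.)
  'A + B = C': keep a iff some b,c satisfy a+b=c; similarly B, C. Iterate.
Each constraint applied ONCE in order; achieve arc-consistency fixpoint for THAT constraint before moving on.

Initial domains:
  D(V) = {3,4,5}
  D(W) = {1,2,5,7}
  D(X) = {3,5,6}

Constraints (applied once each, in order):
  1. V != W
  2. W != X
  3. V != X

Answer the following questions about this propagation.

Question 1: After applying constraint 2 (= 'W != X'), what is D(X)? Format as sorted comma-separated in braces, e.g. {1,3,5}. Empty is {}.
Constraint 1 (V != W) on D(V)={3,4,5} D(W)={1,2,5,7}: no change
Constraint 2 (W != X) on D(W)={1,2,5,7} D(X)={3,5,6}: no change
So after constraint 2: D(X) = {3,5,6}

Answer: {3,5,6}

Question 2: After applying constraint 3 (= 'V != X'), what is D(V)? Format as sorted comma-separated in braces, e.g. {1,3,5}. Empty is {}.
Answer: {3,4,5}

Derivation:
Constraint 1 (V != W) on D(V)={3,4,5} D(W)={1,2,5,7}: no change
Constraint 2 (W != X) on D(W)={1,2,5,7} D(X)={3,5,6}: no change
Constraint 3 (V != X) on D(V)={3,4,5} D(X)={3,5,6}: no change
So after constraint 3: D(V) = {3,4,5}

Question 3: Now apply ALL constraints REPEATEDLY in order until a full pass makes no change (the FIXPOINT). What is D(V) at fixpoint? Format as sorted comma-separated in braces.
Answer: {3,4,5}

Derivation:
pass 0 (initial): D(V)={3,4,5}
pass 1: no change
Fixpoint after 1 passes: D(V) = {3,4,5}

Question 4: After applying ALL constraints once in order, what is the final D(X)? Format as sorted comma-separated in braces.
Answer: {3,5,6}

Derivation:
Constraint 1 (V != W) on D(V)={3,4,5} D(W)={1,2,5,7}: no change
Constraint 2 (W != X) on D(W)={1,2,5,7} D(X)={3,5,6}: no change
Constraint 3 (V != X) on D(V)={3,4,5} D(X)={3,5,6}: no change
So after all 3 constraints: D(X) = {3,5,6}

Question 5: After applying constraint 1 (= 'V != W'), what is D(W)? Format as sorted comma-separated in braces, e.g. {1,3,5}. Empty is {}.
Answer: {1,2,5,7}

Derivation:
Constraint 1 (V != W) on D(V)={3,4,5} D(W)={1,2,5,7}: no change
So after constraint 1: D(W) = {1,2,5,7}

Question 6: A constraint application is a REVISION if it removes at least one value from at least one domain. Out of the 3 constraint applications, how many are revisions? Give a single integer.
Answer: 0

Derivation:
Constraint 1 (V != W) on D(V)={3,4,5} D(W)={1,2,5,7}: no change => not a revision
Constraint 2 (W != X) on D(W)={1,2,5,7} D(X)={3,5,6}: no change => not a revision
Constraint 3 (V != X) on D(V)={3,4,5} D(X)={3,5,6}: no change => not a revision
Total revisions = 0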